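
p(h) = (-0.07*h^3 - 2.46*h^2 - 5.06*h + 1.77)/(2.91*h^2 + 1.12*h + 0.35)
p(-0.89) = 2.64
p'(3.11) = 0.05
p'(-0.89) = 5.95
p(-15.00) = -0.38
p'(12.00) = -0.02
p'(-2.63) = 0.34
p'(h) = (-5.82*h - 1.12)*(-0.07*h^3 - 2.46*h^2 - 5.06*h + 1.77)/(2.91*h^2 + 1.12*h + 0.35)^2 + (-0.21*h^2 - 4.92*h - 5.06)/(2.91*h^2 + 1.12*h + 0.35) = (-0.2037*h^4 - 0.1568*h^3 + 11.8959*h^2 - 12.0234*h - 3.7534)/(8.4681*h^4 + 6.5184*h^3 + 3.2914*h^2 + 0.784*h + 0.1225)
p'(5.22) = 0.01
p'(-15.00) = -0.02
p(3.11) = -1.25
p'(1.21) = -0.04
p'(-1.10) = 3.41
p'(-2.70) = 0.31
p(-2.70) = -0.06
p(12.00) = -1.23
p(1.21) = -1.35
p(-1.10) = 1.69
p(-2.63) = -0.04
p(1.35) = -1.36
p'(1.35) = 0.01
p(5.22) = -1.19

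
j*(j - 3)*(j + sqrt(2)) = j^3 - 3*j^2 + sqrt(2)*j^2 - 3*sqrt(2)*j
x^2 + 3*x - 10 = (x - 2)*(x + 5)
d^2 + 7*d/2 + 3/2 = (d + 1/2)*(d + 3)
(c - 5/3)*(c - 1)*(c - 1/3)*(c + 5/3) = c^4 - 4*c^3/3 - 22*c^2/9 + 100*c/27 - 25/27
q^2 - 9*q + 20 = (q - 5)*(q - 4)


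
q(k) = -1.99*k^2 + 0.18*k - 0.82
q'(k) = 0.18 - 3.98*k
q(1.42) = -4.58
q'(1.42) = -5.47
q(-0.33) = -1.10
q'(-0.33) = 1.49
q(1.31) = -4.00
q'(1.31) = -5.03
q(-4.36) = -39.43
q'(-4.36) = 17.53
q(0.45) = -1.14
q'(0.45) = -1.61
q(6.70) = -88.95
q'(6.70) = -26.49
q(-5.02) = -51.87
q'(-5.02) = 20.16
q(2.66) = -14.42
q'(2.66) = -10.41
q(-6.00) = -73.54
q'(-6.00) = 24.06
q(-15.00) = -451.27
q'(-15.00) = 59.88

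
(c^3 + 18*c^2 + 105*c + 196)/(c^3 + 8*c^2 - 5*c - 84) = (c + 7)/(c - 3)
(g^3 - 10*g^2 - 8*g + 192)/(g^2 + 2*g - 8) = (g^2 - 14*g + 48)/(g - 2)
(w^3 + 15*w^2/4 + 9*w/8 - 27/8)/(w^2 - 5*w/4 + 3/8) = (2*w^2 + 9*w + 9)/(2*w - 1)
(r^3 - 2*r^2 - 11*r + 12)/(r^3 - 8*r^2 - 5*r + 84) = (r - 1)/(r - 7)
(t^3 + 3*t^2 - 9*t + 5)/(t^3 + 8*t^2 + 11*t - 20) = (t - 1)/(t + 4)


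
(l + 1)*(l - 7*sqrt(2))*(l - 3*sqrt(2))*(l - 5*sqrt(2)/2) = l^4 - 25*sqrt(2)*l^3/2 + l^3 - 25*sqrt(2)*l^2/2 + 92*l^2 - 105*sqrt(2)*l + 92*l - 105*sqrt(2)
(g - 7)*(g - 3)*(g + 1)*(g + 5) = g^4 - 4*g^3 - 34*g^2 + 76*g + 105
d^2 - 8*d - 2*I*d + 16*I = (d - 8)*(d - 2*I)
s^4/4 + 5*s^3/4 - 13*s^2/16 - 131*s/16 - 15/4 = (s/4 + 1)*(s - 5/2)*(s + 1/2)*(s + 3)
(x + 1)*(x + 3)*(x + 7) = x^3 + 11*x^2 + 31*x + 21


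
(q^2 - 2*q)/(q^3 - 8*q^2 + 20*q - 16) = q/(q^2 - 6*q + 8)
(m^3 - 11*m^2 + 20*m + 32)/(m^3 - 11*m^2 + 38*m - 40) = (m^2 - 7*m - 8)/(m^2 - 7*m + 10)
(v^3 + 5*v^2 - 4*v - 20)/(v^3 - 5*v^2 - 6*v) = (-v^3 - 5*v^2 + 4*v + 20)/(v*(-v^2 + 5*v + 6))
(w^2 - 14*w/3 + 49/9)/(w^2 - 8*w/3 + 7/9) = (3*w - 7)/(3*w - 1)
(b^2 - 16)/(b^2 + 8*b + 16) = (b - 4)/(b + 4)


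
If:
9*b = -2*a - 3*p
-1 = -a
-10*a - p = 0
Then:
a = 1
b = 28/9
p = -10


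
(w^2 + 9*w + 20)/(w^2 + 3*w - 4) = (w + 5)/(w - 1)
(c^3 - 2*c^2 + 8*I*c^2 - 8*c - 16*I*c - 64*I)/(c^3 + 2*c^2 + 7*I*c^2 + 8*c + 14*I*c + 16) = (c - 4)/(c - I)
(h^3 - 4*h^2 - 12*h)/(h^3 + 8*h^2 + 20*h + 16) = h*(h - 6)/(h^2 + 6*h + 8)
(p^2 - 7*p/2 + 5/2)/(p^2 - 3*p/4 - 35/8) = 4*(p - 1)/(4*p + 7)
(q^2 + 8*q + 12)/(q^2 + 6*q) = (q + 2)/q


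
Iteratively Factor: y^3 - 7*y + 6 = (y - 2)*(y^2 + 2*y - 3) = (y - 2)*(y + 3)*(y - 1)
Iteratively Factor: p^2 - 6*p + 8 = (p - 4)*(p - 2)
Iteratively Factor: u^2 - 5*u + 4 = (u - 1)*(u - 4)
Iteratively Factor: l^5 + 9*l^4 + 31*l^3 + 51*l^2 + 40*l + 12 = (l + 3)*(l^4 + 6*l^3 + 13*l^2 + 12*l + 4) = (l + 2)*(l + 3)*(l^3 + 4*l^2 + 5*l + 2) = (l + 2)^2*(l + 3)*(l^2 + 2*l + 1) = (l + 1)*(l + 2)^2*(l + 3)*(l + 1)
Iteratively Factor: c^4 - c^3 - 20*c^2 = (c)*(c^3 - c^2 - 20*c) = c^2*(c^2 - c - 20) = c^2*(c - 5)*(c + 4)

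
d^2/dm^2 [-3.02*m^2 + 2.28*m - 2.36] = -6.04000000000000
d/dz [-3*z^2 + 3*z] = 3 - 6*z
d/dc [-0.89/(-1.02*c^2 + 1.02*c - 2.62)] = (0.9078 - 1.8156*c)/(1.02*c^2 - 1.02*c + 2.62)^2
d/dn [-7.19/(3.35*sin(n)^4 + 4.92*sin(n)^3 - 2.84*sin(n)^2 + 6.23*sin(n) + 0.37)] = (96.346*sin(n)^3 + 106.1244*sin(n)^2 - 40.8392*sin(n) + 44.7937)*cos(n)/(3.35*sin(n)^4 + 4.92*sin(n)^3 - 2.84*sin(n)^2 + 6.23*sin(n) + 0.37)^2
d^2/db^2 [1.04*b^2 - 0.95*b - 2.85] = 2.08000000000000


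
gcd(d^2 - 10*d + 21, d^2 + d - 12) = d - 3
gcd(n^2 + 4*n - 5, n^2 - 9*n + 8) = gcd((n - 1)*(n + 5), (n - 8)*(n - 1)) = n - 1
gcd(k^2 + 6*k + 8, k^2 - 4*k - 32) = k + 4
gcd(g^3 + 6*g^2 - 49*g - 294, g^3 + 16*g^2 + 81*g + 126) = g^2 + 13*g + 42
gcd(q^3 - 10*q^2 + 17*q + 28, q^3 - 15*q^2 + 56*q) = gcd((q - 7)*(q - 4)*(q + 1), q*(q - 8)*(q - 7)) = q - 7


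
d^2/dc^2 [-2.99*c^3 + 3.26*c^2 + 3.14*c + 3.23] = 6.52 - 17.94*c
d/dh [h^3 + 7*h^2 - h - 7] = 3*h^2 + 14*h - 1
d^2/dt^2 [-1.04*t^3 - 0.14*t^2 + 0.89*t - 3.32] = -6.24*t - 0.28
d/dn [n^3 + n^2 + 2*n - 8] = 3*n^2 + 2*n + 2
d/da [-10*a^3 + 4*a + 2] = 4 - 30*a^2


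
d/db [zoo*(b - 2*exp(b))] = zoo*(exp(b) + 1)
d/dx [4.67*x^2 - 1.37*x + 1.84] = 9.34*x - 1.37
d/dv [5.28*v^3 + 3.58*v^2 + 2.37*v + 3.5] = 15.84*v^2 + 7.16*v + 2.37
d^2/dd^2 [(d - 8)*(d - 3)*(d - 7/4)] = 6*d - 51/2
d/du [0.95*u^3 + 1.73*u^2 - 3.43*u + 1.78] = 2.85*u^2 + 3.46*u - 3.43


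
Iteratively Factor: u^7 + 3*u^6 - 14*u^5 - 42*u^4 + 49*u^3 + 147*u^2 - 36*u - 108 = (u + 3)*(u^6 - 14*u^4 + 49*u^2 - 36) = (u + 2)*(u + 3)*(u^5 - 2*u^4 - 10*u^3 + 20*u^2 + 9*u - 18) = (u - 2)*(u + 2)*(u + 3)*(u^4 - 10*u^2 + 9) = (u - 2)*(u - 1)*(u + 2)*(u + 3)*(u^3 + u^2 - 9*u - 9) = (u - 2)*(u - 1)*(u + 1)*(u + 2)*(u + 3)*(u^2 - 9) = (u - 3)*(u - 2)*(u - 1)*(u + 1)*(u + 2)*(u + 3)*(u + 3)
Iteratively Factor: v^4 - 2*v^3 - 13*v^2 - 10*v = (v)*(v^3 - 2*v^2 - 13*v - 10) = v*(v + 1)*(v^2 - 3*v - 10) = v*(v - 5)*(v + 1)*(v + 2)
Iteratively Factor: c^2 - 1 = (c + 1)*(c - 1)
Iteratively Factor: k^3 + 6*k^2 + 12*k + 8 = (k + 2)*(k^2 + 4*k + 4) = (k + 2)^2*(k + 2)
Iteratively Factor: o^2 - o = (o - 1)*(o)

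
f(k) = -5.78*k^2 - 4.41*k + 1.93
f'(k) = -11.56*k - 4.41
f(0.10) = 1.43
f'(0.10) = -5.57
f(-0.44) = 2.75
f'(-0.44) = 0.68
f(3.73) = -94.94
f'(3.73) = -47.53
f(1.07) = -9.41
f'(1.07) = -16.78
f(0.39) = -0.67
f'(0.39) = -8.92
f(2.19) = -35.45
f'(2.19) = -29.73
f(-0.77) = 1.90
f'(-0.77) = 4.49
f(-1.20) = -1.10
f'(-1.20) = 9.46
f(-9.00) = -426.56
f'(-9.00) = 99.63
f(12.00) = -883.31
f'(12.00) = -143.13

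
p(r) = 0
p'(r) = 0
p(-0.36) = 0.00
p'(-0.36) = 0.00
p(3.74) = 0.00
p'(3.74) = 0.00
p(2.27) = 0.00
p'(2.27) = 0.00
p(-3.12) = 0.00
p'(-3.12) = 0.00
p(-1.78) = 0.00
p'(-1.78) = 0.00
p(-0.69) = 0.00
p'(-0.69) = 0.00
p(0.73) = 0.00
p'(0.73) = 0.00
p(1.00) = 0.00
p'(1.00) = 0.00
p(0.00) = 0.00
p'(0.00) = 0.00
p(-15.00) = 0.00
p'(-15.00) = 0.00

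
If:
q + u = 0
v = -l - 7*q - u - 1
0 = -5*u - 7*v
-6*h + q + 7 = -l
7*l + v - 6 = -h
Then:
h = 77/62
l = 175/248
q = -63/248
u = 63/248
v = -45/248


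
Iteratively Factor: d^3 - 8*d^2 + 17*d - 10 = (d - 1)*(d^2 - 7*d + 10) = (d - 2)*(d - 1)*(d - 5)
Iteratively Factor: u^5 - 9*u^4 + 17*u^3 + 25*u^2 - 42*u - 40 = (u - 2)*(u^4 - 7*u^3 + 3*u^2 + 31*u + 20) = (u - 2)*(u + 1)*(u^3 - 8*u^2 + 11*u + 20) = (u - 2)*(u + 1)^2*(u^2 - 9*u + 20) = (u - 4)*(u - 2)*(u + 1)^2*(u - 5)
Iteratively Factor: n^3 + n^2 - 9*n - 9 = (n + 1)*(n^2 - 9) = (n - 3)*(n + 1)*(n + 3)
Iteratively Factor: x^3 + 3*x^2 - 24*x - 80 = (x + 4)*(x^2 - x - 20) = (x + 4)^2*(x - 5)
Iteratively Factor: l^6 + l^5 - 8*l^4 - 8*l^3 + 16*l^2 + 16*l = (l)*(l^5 + l^4 - 8*l^3 - 8*l^2 + 16*l + 16) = l*(l - 2)*(l^4 + 3*l^3 - 2*l^2 - 12*l - 8) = l*(l - 2)*(l + 2)*(l^3 + l^2 - 4*l - 4) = l*(l - 2)^2*(l + 2)*(l^2 + 3*l + 2) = l*(l - 2)^2*(l + 1)*(l + 2)*(l + 2)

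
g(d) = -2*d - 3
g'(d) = -2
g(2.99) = -8.98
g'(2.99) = -2.00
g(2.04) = -7.08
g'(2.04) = -2.00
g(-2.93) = 2.86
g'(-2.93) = -2.00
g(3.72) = -10.44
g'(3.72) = -2.00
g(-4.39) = 5.78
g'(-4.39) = -2.00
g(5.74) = -14.48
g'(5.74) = -2.00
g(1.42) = -5.84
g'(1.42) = -2.00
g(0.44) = -3.88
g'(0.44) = -2.00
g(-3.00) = 3.00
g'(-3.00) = -2.00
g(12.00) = -27.00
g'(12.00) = -2.00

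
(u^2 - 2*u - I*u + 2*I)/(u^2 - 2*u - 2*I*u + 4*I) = (u - I)/(u - 2*I)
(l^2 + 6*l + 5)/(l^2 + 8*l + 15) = (l + 1)/(l + 3)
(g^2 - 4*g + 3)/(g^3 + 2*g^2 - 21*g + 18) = 1/(g + 6)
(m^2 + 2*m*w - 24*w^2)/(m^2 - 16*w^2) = (m + 6*w)/(m + 4*w)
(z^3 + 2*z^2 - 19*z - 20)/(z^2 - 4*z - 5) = (z^2 + z - 20)/(z - 5)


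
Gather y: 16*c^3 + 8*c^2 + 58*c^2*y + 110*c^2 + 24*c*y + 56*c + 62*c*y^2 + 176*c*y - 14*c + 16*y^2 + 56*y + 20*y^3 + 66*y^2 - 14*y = 16*c^3 + 118*c^2 + 42*c + 20*y^3 + y^2*(62*c + 82) + y*(58*c^2 + 200*c + 42)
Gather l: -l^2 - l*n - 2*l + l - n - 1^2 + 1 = -l^2 + l*(-n - 1) - n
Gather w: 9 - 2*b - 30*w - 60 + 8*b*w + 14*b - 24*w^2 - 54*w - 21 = 12*b - 24*w^2 + w*(8*b - 84) - 72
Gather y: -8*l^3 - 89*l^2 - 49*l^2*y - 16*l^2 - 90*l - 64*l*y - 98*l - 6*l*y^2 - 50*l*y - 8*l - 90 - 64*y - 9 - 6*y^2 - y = -8*l^3 - 105*l^2 - 196*l + y^2*(-6*l - 6) + y*(-49*l^2 - 114*l - 65) - 99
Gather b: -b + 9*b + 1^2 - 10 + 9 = 8*b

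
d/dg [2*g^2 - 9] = 4*g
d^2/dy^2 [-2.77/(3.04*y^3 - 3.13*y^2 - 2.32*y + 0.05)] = ((50.5248*y - 17.3402)*(3.04*y^3 - 3.13*y^2 - 2.32*y + 0.05) - 2.77*(-18.24*y^2 + 12.52*y + 4.64)*(-9.12*y^2 + 6.26*y + 2.32))/(3.04*y^3 - 3.13*y^2 - 2.32*y + 0.05)^3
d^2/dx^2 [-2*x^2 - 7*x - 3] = -4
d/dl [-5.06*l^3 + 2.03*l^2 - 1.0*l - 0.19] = -15.18*l^2 + 4.06*l - 1.0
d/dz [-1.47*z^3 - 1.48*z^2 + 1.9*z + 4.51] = -4.41*z^2 - 2.96*z + 1.9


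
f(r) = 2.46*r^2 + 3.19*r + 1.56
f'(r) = 4.92*r + 3.19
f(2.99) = 33.09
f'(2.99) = 17.90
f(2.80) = 29.78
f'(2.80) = 16.97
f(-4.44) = 35.89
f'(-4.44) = -18.65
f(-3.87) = 26.06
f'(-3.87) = -15.85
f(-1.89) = 4.32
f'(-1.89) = -6.11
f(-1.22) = 1.33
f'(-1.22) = -2.81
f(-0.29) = 0.84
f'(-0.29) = 1.76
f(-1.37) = 1.81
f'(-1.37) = -3.55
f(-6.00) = 70.98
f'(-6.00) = -26.33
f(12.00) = 394.08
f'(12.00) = 62.23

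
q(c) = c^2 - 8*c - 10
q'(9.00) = 10.00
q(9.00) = -1.00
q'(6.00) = 4.00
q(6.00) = -22.00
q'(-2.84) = -13.68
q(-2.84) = 20.79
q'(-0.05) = -8.10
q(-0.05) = -9.60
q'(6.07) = 4.14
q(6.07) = -21.72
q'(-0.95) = -9.90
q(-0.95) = -1.50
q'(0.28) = -7.44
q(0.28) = -12.16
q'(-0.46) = -8.92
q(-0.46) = -6.11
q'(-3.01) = -14.02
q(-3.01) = 23.14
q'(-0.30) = -8.60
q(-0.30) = -7.51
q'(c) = 2*c - 8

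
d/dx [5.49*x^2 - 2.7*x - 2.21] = 10.98*x - 2.7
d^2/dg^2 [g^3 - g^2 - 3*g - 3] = 6*g - 2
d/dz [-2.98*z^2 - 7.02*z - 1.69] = -5.96*z - 7.02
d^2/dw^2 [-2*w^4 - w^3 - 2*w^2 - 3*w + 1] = -24*w^2 - 6*w - 4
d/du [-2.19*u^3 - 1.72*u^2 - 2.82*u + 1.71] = -6.57*u^2 - 3.44*u - 2.82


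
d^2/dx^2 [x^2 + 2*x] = 2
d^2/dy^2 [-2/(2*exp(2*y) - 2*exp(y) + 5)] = 4*(-4*(2*exp(y) - 1)^2*exp(y) + (4*exp(y) - 1)*(2*exp(2*y) - 2*exp(y) + 5))*exp(y)/(2*exp(2*y) - 2*exp(y) + 5)^3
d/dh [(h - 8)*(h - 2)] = 2*h - 10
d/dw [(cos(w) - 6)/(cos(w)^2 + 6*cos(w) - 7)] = (cos(w)^2 - 12*cos(w) - 29)*sin(w)/(cos(w)^2 + 6*cos(w) - 7)^2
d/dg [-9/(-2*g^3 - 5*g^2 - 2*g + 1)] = 18*(-3*g^2 - 5*g - 1)/(2*g^3 + 5*g^2 + 2*g - 1)^2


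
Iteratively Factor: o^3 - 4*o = (o)*(o^2 - 4) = o*(o + 2)*(o - 2)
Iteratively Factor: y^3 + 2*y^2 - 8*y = (y + 4)*(y^2 - 2*y) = y*(y + 4)*(y - 2)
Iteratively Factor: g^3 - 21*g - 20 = (g - 5)*(g^2 + 5*g + 4) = (g - 5)*(g + 4)*(g + 1)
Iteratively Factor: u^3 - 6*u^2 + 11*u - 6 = (u - 1)*(u^2 - 5*u + 6) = (u - 3)*(u - 1)*(u - 2)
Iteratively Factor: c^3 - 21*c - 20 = (c - 5)*(c^2 + 5*c + 4) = (c - 5)*(c + 1)*(c + 4)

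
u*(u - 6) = u^2 - 6*u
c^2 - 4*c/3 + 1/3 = (c - 1)*(c - 1/3)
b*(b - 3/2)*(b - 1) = b^3 - 5*b^2/2 + 3*b/2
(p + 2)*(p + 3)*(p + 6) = p^3 + 11*p^2 + 36*p + 36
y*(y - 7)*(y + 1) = y^3 - 6*y^2 - 7*y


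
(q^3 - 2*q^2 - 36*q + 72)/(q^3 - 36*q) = (q - 2)/q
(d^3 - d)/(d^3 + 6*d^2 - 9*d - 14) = d*(d - 1)/(d^2 + 5*d - 14)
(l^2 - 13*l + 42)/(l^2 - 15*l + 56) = (l - 6)/(l - 8)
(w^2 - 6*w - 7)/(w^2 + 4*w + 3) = (w - 7)/(w + 3)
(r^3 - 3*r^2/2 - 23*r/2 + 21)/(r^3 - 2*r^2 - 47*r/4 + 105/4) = 2*(r - 2)/(2*r - 5)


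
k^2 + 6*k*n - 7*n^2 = (k - n)*(k + 7*n)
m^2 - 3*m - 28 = (m - 7)*(m + 4)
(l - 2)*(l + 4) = l^2 + 2*l - 8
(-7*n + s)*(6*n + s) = -42*n^2 - n*s + s^2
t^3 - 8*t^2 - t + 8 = (t - 8)*(t - 1)*(t + 1)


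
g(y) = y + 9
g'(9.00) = 1.00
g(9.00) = 18.00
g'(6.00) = 1.00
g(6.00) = 15.00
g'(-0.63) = 1.00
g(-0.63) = 8.37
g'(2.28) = 1.00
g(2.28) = 11.28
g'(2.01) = 1.00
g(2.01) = 11.01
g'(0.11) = 1.00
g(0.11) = 9.11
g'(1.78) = 1.00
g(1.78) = 10.78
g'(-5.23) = 1.00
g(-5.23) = 3.77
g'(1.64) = 1.00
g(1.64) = 10.64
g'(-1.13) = 1.00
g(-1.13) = 7.87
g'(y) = 1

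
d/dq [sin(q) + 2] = cos(q)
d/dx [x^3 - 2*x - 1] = 3*x^2 - 2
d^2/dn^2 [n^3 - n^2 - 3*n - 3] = 6*n - 2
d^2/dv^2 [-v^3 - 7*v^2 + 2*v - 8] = -6*v - 14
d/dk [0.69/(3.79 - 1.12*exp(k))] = 0.7728*exp(k)/(1.12*exp(k) - 3.79)^2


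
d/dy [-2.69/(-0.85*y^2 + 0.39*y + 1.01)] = (1.0491 - 4.573*y)/(-0.85*y^2 + 0.39*y + 1.01)^2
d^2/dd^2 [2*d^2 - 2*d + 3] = 4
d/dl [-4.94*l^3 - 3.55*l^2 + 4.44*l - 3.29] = -14.82*l^2 - 7.1*l + 4.44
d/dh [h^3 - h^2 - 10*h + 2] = 3*h^2 - 2*h - 10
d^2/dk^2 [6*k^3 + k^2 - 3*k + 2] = 36*k + 2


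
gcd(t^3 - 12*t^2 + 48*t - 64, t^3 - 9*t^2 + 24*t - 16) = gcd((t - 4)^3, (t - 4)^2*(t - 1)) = t^2 - 8*t + 16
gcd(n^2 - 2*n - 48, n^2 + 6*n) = n + 6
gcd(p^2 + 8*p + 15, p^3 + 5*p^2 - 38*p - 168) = 1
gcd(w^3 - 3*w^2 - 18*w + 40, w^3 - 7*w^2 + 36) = 1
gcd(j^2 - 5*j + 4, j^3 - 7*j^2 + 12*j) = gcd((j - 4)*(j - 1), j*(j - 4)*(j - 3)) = j - 4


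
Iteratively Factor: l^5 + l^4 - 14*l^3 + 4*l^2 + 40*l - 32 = (l - 2)*(l^4 + 3*l^3 - 8*l^2 - 12*l + 16) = (l - 2)^2*(l^3 + 5*l^2 + 2*l - 8) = (l - 2)^2*(l - 1)*(l^2 + 6*l + 8) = (l - 2)^2*(l - 1)*(l + 2)*(l + 4)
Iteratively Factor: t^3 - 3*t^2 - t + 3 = (t - 1)*(t^2 - 2*t - 3) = (t - 1)*(t + 1)*(t - 3)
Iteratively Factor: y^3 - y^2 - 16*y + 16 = (y - 4)*(y^2 + 3*y - 4) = (y - 4)*(y + 4)*(y - 1)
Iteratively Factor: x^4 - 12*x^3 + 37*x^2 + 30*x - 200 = (x + 2)*(x^3 - 14*x^2 + 65*x - 100) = (x - 5)*(x + 2)*(x^2 - 9*x + 20) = (x - 5)*(x - 4)*(x + 2)*(x - 5)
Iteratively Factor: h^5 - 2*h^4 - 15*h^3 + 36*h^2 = (h)*(h^4 - 2*h^3 - 15*h^2 + 36*h) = h*(h - 3)*(h^3 + h^2 - 12*h) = h*(h - 3)^2*(h^2 + 4*h) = h*(h - 3)^2*(h + 4)*(h)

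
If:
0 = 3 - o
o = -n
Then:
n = -3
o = 3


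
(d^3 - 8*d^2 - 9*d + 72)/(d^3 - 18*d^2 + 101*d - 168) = (d + 3)/(d - 7)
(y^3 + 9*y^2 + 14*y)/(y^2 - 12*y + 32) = y*(y^2 + 9*y + 14)/(y^2 - 12*y + 32)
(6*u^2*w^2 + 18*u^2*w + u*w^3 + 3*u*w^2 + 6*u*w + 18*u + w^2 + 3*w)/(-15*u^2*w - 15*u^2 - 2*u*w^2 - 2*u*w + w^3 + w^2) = (-6*u^2*w^2 - 18*u^2*w - u*w^3 - 3*u*w^2 - 6*u*w - 18*u - w^2 - 3*w)/(15*u^2*w + 15*u^2 + 2*u*w^2 + 2*u*w - w^3 - w^2)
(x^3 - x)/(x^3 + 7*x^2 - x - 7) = x/(x + 7)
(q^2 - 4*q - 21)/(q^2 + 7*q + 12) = (q - 7)/(q + 4)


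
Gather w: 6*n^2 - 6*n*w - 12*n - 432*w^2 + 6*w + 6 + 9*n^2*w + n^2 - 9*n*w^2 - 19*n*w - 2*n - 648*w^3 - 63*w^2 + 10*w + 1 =7*n^2 - 14*n - 648*w^3 + w^2*(-9*n - 495) + w*(9*n^2 - 25*n + 16) + 7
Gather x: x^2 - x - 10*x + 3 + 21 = x^2 - 11*x + 24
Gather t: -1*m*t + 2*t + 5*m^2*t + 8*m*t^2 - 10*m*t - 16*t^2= t^2*(8*m - 16) + t*(5*m^2 - 11*m + 2)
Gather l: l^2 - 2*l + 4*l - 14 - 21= l^2 + 2*l - 35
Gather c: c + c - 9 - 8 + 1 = 2*c - 16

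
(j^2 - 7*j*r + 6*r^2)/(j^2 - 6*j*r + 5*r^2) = (-j + 6*r)/(-j + 5*r)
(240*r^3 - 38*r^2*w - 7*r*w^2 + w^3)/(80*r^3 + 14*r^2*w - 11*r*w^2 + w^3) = (6*r + w)/(2*r + w)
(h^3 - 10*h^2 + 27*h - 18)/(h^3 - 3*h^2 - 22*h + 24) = (h - 3)/(h + 4)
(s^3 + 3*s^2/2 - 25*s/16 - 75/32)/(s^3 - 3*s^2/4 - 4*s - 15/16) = (16*s^2 - 25)/(2*(8*s^2 - 18*s - 5))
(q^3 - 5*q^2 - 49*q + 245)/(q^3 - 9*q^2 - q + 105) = (q + 7)/(q + 3)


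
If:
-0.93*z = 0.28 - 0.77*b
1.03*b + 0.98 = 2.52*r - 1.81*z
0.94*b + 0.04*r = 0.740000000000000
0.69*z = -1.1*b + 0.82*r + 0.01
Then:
No Solution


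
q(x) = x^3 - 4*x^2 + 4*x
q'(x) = 3*x^2 - 8*x + 4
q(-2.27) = -41.39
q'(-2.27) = 37.62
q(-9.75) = -1346.11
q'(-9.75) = 367.19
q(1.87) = 0.03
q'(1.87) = -0.47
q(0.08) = 0.29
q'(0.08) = 3.38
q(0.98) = 1.02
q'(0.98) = -0.96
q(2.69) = 1.28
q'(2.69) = 4.19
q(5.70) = 78.03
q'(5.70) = 55.87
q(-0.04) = -0.17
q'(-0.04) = 4.32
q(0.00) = 0.00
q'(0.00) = 4.00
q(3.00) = 3.00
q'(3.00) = 7.00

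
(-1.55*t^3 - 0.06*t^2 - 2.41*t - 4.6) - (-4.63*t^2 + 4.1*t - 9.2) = -1.55*t^3 + 4.57*t^2 - 6.51*t + 4.6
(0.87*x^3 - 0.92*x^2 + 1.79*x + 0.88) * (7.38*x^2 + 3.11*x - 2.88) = 6.4206*x^5 - 4.0839*x^4 + 7.8434*x^3 + 14.7109*x^2 - 2.4184*x - 2.5344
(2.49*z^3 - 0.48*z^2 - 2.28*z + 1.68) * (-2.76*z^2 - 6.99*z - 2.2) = -6.8724*z^5 - 16.0803*z^4 + 4.17*z^3 + 12.3564*z^2 - 6.7272*z - 3.696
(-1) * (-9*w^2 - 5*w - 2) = 9*w^2 + 5*w + 2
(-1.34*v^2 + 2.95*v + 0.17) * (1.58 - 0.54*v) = 0.7236*v^3 - 3.7102*v^2 + 4.5692*v + 0.2686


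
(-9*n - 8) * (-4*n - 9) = 36*n^2 + 113*n + 72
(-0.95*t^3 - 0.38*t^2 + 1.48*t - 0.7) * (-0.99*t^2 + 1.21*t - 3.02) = 0.9405*t^5 - 0.7733*t^4 + 0.944*t^3 + 3.6314*t^2 - 5.3166*t + 2.114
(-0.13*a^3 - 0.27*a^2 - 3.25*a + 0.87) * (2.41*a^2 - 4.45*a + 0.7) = -0.3133*a^5 - 0.0722*a^4 - 6.722*a^3 + 16.3702*a^2 - 6.1465*a + 0.609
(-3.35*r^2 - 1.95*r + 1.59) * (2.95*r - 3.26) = -9.8825*r^3 + 5.1685*r^2 + 11.0475*r - 5.1834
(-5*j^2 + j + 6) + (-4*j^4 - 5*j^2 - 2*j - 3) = -4*j^4 - 10*j^2 - j + 3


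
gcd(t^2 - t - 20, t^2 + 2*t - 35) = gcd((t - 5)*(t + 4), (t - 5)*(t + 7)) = t - 5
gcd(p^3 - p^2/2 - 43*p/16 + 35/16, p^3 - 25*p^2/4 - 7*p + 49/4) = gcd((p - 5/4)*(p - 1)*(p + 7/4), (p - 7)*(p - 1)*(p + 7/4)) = p^2 + 3*p/4 - 7/4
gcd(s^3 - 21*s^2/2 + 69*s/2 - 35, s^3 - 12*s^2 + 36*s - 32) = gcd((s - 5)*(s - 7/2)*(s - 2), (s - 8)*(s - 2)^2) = s - 2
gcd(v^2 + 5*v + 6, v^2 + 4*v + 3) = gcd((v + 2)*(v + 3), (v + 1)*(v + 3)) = v + 3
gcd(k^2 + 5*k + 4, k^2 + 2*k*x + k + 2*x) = k + 1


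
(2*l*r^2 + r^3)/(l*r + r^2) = r*(2*l + r)/(l + r)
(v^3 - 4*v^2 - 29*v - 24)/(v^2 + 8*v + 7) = (v^2 - 5*v - 24)/(v + 7)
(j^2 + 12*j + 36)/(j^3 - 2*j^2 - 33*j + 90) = (j + 6)/(j^2 - 8*j + 15)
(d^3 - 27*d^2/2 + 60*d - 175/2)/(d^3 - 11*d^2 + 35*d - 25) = (d - 7/2)/(d - 1)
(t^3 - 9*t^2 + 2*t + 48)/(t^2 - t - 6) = t - 8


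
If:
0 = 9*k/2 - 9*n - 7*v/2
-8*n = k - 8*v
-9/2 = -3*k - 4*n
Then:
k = 45/43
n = 117/344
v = 81/172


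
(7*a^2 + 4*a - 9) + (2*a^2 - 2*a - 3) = 9*a^2 + 2*a - 12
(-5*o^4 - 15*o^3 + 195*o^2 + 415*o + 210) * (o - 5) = -5*o^5 + 10*o^4 + 270*o^3 - 560*o^2 - 1865*o - 1050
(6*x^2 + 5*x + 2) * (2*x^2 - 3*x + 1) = 12*x^4 - 8*x^3 - 5*x^2 - x + 2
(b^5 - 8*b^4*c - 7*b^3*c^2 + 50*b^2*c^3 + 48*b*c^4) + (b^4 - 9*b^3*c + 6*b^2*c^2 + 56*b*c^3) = b^5 - 8*b^4*c + b^4 - 7*b^3*c^2 - 9*b^3*c + 50*b^2*c^3 + 6*b^2*c^2 + 48*b*c^4 + 56*b*c^3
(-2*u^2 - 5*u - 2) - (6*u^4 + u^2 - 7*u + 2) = -6*u^4 - 3*u^2 + 2*u - 4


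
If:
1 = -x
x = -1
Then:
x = -1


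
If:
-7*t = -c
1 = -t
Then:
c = -7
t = -1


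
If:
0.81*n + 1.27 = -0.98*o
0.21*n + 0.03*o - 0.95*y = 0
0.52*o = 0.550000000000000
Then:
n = -2.85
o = 1.06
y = -0.60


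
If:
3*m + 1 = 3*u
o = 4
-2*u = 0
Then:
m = -1/3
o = 4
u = 0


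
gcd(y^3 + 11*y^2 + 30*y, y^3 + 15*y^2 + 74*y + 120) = y^2 + 11*y + 30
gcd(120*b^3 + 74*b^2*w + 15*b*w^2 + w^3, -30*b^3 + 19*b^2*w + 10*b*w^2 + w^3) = 30*b^2 + 11*b*w + w^2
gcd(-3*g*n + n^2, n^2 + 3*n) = n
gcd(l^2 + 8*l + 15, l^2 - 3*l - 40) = l + 5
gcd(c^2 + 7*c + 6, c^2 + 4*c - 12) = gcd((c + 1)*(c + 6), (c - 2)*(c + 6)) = c + 6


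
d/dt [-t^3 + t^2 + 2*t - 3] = -3*t^2 + 2*t + 2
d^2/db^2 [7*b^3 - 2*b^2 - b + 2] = 42*b - 4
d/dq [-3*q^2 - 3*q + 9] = -6*q - 3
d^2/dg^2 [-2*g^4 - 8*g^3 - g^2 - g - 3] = -24*g^2 - 48*g - 2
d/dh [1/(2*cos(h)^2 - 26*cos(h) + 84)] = (2*cos(h) - 13)*sin(h)/(2*(cos(h)^2 - 13*cos(h) + 42)^2)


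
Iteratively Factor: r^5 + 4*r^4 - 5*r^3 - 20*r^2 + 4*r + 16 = (r - 2)*(r^4 + 6*r^3 + 7*r^2 - 6*r - 8) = (r - 2)*(r + 2)*(r^3 + 4*r^2 - r - 4) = (r - 2)*(r - 1)*(r + 2)*(r^2 + 5*r + 4) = (r - 2)*(r - 1)*(r + 1)*(r + 2)*(r + 4)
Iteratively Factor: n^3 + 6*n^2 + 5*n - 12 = (n - 1)*(n^2 + 7*n + 12) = (n - 1)*(n + 4)*(n + 3)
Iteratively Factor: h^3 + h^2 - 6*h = (h)*(h^2 + h - 6) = h*(h + 3)*(h - 2)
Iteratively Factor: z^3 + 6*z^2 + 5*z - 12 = (z - 1)*(z^2 + 7*z + 12) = (z - 1)*(z + 3)*(z + 4)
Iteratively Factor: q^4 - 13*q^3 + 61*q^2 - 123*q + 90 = (q - 3)*(q^3 - 10*q^2 + 31*q - 30) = (q - 3)^2*(q^2 - 7*q + 10) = (q - 3)^2*(q - 2)*(q - 5)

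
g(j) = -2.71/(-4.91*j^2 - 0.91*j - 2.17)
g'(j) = -2.71*(9.82*j + 0.91)/(-4.91*j^2 - 0.91*j - 2.17)^2 = (-26.6122*j - 2.4661)/(4.91*j^2 + 0.91*j + 2.17)^2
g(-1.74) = 0.18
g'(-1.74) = 0.18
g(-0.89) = 0.52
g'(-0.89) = 0.77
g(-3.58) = 0.04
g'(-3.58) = 0.02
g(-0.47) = 0.96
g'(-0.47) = 1.26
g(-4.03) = 0.03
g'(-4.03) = 0.02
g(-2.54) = 0.09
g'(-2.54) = 0.07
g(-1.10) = 0.38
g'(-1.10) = 0.53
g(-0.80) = 0.59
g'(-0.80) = 0.90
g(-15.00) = 0.00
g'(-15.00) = 0.00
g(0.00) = 1.25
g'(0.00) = -0.52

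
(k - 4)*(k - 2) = k^2 - 6*k + 8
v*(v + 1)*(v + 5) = v^3 + 6*v^2 + 5*v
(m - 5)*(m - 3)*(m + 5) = m^3 - 3*m^2 - 25*m + 75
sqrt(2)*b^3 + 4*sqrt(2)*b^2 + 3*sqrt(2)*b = b*(b + 3)*(sqrt(2)*b + sqrt(2))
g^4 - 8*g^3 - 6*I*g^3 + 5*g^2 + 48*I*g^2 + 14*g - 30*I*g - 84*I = (g - 7)*(g - 2)*(g + 1)*(g - 6*I)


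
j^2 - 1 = (j - 1)*(j + 1)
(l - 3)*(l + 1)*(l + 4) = l^3 + 2*l^2 - 11*l - 12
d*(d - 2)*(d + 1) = d^3 - d^2 - 2*d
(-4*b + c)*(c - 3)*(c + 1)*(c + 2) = -4*b*c^3 + 28*b*c + 24*b + c^4 - 7*c^2 - 6*c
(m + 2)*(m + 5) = m^2 + 7*m + 10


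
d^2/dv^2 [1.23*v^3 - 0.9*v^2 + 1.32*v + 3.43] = 7.38*v - 1.8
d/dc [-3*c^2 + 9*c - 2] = 9 - 6*c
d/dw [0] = 0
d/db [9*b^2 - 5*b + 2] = 18*b - 5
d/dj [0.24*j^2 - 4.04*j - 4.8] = 0.48*j - 4.04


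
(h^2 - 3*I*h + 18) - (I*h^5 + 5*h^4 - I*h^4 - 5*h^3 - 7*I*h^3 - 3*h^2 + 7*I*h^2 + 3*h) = -I*h^5 - 5*h^4 + I*h^4 + 5*h^3 + 7*I*h^3 + 4*h^2 - 7*I*h^2 - 3*h - 3*I*h + 18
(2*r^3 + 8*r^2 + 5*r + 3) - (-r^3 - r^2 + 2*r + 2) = 3*r^3 + 9*r^2 + 3*r + 1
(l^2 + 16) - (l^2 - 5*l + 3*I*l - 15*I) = 5*l - 3*I*l + 16 + 15*I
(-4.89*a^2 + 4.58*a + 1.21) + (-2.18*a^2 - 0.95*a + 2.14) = -7.07*a^2 + 3.63*a + 3.35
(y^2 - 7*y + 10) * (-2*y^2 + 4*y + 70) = -2*y^4 + 18*y^3 + 22*y^2 - 450*y + 700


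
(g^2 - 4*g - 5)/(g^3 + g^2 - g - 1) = (g - 5)/(g^2 - 1)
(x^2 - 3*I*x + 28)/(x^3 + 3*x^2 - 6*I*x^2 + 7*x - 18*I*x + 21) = (x + 4*I)/(x^2 + x*(3 + I) + 3*I)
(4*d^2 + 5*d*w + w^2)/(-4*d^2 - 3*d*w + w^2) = (4*d + w)/(-4*d + w)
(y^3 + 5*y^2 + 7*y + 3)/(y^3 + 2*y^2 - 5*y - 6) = (y + 1)/(y - 2)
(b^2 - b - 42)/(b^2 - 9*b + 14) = (b + 6)/(b - 2)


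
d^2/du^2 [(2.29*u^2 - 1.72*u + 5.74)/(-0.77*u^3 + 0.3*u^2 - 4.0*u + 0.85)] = (-2.715482*u^6 + 6.118728*u^5 - 0.903672*u^4 - 15.54983*u^3 - 92.16222*u^2 + 16.15542*u - 172.36565)/(0.456533*u^9 - 0.53361*u^8 + 7.3227*u^7 - 7.082895*u^6 + 39.2181*u^5 - 30.3375*u^4 + 71.788975*u^3 - 41.45025*u^2 + 8.67*u - 0.614125)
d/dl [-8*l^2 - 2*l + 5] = -16*l - 2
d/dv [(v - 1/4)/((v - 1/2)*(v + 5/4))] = 4*(-16*v^2 + 8*v - 7)/(64*v^4 + 96*v^3 - 44*v^2 - 60*v + 25)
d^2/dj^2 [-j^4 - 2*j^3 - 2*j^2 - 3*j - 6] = -12*j^2 - 12*j - 4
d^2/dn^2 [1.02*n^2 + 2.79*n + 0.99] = 2.04000000000000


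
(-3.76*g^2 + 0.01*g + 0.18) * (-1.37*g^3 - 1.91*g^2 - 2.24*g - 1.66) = 5.1512*g^5 + 7.1679*g^4 + 8.1567*g^3 + 5.8754*g^2 - 0.4198*g - 0.2988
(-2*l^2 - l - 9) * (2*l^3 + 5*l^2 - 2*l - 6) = -4*l^5 - 12*l^4 - 19*l^3 - 31*l^2 + 24*l + 54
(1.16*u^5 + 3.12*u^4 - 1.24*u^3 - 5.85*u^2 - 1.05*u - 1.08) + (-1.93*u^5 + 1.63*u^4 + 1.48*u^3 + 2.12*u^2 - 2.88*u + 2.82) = -0.77*u^5 + 4.75*u^4 + 0.24*u^3 - 3.73*u^2 - 3.93*u + 1.74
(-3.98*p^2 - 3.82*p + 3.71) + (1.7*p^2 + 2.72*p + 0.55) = -2.28*p^2 - 1.1*p + 4.26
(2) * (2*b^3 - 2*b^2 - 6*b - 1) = 4*b^3 - 4*b^2 - 12*b - 2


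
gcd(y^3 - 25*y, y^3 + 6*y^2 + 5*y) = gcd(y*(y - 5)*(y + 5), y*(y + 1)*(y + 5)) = y^2 + 5*y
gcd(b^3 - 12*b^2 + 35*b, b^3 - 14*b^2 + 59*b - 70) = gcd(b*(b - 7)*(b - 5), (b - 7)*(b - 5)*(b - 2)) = b^2 - 12*b + 35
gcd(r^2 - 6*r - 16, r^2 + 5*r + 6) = r + 2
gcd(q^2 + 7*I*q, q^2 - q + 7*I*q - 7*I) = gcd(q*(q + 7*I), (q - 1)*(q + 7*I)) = q + 7*I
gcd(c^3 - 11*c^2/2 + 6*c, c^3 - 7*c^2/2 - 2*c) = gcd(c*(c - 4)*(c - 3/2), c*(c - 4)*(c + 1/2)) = c^2 - 4*c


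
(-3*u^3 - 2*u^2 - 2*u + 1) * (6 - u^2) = 3*u^5 + 2*u^4 - 16*u^3 - 13*u^2 - 12*u + 6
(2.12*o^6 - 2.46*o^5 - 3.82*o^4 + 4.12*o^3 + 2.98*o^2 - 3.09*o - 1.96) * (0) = 0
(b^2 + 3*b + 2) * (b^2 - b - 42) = b^4 + 2*b^3 - 43*b^2 - 128*b - 84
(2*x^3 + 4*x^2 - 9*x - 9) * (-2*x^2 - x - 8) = -4*x^5 - 10*x^4 - 2*x^3 - 5*x^2 + 81*x + 72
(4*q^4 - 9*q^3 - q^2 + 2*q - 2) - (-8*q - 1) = 4*q^4 - 9*q^3 - q^2 + 10*q - 1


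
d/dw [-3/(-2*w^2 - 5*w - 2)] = 3*(-4*w - 5)/(2*w^2 + 5*w + 2)^2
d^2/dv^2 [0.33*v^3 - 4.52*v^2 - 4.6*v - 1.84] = 1.98*v - 9.04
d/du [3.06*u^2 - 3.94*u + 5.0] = 6.12*u - 3.94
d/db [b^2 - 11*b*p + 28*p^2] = 2*b - 11*p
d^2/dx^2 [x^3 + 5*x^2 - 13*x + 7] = 6*x + 10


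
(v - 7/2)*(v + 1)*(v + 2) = v^3 - v^2/2 - 17*v/2 - 7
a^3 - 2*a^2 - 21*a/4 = a*(a - 7/2)*(a + 3/2)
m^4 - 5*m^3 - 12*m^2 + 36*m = m*(m - 6)*(m - 2)*(m + 3)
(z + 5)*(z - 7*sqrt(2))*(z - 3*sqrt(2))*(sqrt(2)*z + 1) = sqrt(2)*z^4 - 19*z^3 + 5*sqrt(2)*z^3 - 95*z^2 + 32*sqrt(2)*z^2 + 42*z + 160*sqrt(2)*z + 210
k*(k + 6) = k^2 + 6*k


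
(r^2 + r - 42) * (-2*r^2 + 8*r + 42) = -2*r^4 + 6*r^3 + 134*r^2 - 294*r - 1764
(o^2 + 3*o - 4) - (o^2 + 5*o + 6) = -2*o - 10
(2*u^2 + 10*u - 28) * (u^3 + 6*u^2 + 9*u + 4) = 2*u^5 + 22*u^4 + 50*u^3 - 70*u^2 - 212*u - 112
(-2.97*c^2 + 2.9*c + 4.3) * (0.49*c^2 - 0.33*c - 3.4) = -1.4553*c^4 + 2.4011*c^3 + 11.248*c^2 - 11.279*c - 14.62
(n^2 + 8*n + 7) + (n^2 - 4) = 2*n^2 + 8*n + 3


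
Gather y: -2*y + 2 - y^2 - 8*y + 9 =-y^2 - 10*y + 11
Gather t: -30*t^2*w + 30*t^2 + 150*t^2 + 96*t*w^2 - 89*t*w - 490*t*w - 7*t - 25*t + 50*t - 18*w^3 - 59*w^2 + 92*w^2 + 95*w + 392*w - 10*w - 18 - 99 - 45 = t^2*(180 - 30*w) + t*(96*w^2 - 579*w + 18) - 18*w^3 + 33*w^2 + 477*w - 162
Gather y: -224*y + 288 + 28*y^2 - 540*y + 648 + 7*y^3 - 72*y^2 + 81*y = 7*y^3 - 44*y^2 - 683*y + 936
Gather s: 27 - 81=-54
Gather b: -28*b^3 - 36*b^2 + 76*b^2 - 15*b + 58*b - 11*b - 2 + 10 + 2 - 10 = -28*b^3 + 40*b^2 + 32*b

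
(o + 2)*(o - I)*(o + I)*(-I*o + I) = -I*o^4 - I*o^3 + I*o^2 - I*o + 2*I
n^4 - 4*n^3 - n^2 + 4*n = n*(n - 4)*(n - 1)*(n + 1)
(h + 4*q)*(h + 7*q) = h^2 + 11*h*q + 28*q^2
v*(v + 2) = v^2 + 2*v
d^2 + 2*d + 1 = (d + 1)^2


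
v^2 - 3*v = v*(v - 3)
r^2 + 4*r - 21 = (r - 3)*(r + 7)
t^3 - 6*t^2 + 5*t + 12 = (t - 4)*(t - 3)*(t + 1)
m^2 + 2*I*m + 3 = (m - I)*(m + 3*I)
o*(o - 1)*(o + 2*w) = o^3 + 2*o^2*w - o^2 - 2*o*w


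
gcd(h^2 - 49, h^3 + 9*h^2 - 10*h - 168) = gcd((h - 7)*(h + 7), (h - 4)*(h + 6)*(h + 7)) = h + 7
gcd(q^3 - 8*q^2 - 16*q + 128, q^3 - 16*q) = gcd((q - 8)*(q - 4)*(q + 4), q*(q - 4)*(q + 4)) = q^2 - 16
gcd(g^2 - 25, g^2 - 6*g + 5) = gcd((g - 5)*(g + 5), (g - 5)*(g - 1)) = g - 5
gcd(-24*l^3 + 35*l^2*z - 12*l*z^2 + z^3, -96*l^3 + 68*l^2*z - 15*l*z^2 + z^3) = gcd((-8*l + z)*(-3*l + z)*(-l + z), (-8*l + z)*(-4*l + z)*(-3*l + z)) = 24*l^2 - 11*l*z + z^2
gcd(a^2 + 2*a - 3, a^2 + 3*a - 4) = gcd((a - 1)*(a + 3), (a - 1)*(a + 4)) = a - 1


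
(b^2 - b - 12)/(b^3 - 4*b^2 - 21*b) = (b - 4)/(b*(b - 7))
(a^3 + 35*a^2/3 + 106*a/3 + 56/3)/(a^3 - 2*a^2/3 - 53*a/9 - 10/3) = 3*(a^2 + 11*a + 28)/(3*a^2 - 4*a - 15)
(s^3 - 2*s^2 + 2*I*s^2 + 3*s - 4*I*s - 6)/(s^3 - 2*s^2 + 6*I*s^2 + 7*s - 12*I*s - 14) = (s + 3*I)/(s + 7*I)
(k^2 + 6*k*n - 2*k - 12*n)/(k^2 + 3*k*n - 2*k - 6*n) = (k + 6*n)/(k + 3*n)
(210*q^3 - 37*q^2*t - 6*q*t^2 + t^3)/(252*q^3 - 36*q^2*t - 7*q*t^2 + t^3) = (5*q - t)/(6*q - t)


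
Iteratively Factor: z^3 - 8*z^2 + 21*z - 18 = (z - 3)*(z^2 - 5*z + 6) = (z - 3)*(z - 2)*(z - 3)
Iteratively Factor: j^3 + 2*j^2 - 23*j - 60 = (j - 5)*(j^2 + 7*j + 12) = (j - 5)*(j + 4)*(j + 3)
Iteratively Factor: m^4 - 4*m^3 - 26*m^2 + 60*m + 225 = (m - 5)*(m^3 + m^2 - 21*m - 45) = (m - 5)*(m + 3)*(m^2 - 2*m - 15) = (m - 5)*(m + 3)^2*(m - 5)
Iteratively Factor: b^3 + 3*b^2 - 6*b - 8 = (b + 4)*(b^2 - b - 2) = (b + 1)*(b + 4)*(b - 2)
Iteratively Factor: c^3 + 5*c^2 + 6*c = (c)*(c^2 + 5*c + 6) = c*(c + 2)*(c + 3)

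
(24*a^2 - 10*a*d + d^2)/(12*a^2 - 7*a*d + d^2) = (6*a - d)/(3*a - d)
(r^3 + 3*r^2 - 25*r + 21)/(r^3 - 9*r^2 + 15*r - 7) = (r^2 + 4*r - 21)/(r^2 - 8*r + 7)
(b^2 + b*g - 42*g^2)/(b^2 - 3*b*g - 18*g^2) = (b + 7*g)/(b + 3*g)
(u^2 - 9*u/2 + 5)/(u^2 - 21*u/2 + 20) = (u - 2)/(u - 8)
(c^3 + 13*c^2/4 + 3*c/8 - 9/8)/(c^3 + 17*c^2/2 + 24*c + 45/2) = (8*c^2 + 2*c - 3)/(4*(2*c^2 + 11*c + 15))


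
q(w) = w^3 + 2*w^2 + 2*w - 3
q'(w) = 3*w^2 + 4*w + 2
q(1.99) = 16.78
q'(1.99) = 21.84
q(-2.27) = -8.93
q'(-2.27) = 8.38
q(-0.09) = -3.16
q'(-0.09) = 1.66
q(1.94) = 15.71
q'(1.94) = 21.05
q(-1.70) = -5.53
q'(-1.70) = 3.87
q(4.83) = 166.00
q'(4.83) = 91.31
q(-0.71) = -3.77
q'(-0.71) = 0.67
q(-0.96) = -3.96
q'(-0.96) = 0.92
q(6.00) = 297.00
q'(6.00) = 134.00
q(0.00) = -3.00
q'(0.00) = 2.00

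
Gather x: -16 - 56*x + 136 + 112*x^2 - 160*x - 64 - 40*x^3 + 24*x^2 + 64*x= -40*x^3 + 136*x^2 - 152*x + 56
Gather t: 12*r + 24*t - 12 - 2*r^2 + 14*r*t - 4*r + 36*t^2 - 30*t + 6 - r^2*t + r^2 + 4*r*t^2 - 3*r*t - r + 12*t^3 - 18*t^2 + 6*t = -r^2 + 7*r + 12*t^3 + t^2*(4*r + 18) + t*(-r^2 + 11*r) - 6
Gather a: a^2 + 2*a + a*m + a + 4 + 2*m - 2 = a^2 + a*(m + 3) + 2*m + 2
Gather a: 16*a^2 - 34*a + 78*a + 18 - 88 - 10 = 16*a^2 + 44*a - 80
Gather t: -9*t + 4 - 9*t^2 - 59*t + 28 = -9*t^2 - 68*t + 32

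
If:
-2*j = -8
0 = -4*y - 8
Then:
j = 4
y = -2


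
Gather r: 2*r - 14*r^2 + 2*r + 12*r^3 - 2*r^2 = 12*r^3 - 16*r^2 + 4*r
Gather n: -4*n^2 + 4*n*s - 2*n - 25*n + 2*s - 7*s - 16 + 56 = -4*n^2 + n*(4*s - 27) - 5*s + 40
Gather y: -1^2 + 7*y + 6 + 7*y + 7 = 14*y + 12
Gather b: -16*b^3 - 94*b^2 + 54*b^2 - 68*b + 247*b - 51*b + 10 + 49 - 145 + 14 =-16*b^3 - 40*b^2 + 128*b - 72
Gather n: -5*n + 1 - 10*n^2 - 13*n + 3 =-10*n^2 - 18*n + 4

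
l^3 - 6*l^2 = l^2*(l - 6)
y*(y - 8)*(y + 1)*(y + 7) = y^4 - 57*y^2 - 56*y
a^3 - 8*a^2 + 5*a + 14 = (a - 7)*(a - 2)*(a + 1)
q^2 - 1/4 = (q - 1/2)*(q + 1/2)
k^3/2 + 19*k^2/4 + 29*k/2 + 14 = (k/2 + 1)*(k + 7/2)*(k + 4)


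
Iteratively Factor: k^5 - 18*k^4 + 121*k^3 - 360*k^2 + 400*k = (k - 4)*(k^4 - 14*k^3 + 65*k^2 - 100*k) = (k - 4)^2*(k^3 - 10*k^2 + 25*k) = (k - 5)*(k - 4)^2*(k^2 - 5*k) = k*(k - 5)*(k - 4)^2*(k - 5)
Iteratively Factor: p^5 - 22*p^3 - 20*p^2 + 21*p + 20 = (p + 1)*(p^4 - p^3 - 21*p^2 + p + 20) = (p + 1)^2*(p^3 - 2*p^2 - 19*p + 20) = (p - 5)*(p + 1)^2*(p^2 + 3*p - 4) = (p - 5)*(p - 1)*(p + 1)^2*(p + 4)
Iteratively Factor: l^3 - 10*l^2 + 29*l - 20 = (l - 4)*(l^2 - 6*l + 5) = (l - 5)*(l - 4)*(l - 1)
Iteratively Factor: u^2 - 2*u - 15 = (u + 3)*(u - 5)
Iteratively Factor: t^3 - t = (t + 1)*(t^2 - t) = t*(t + 1)*(t - 1)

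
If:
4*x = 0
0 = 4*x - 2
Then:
No Solution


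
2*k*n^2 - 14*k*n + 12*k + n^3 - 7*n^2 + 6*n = (2*k + n)*(n - 6)*(n - 1)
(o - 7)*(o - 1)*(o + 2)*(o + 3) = o^4 - 3*o^3 - 27*o^2 - 13*o + 42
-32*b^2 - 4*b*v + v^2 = (-8*b + v)*(4*b + v)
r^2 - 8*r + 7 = (r - 7)*(r - 1)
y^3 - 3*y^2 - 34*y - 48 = (y - 8)*(y + 2)*(y + 3)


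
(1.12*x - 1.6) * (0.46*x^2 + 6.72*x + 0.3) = 0.5152*x^3 + 6.7904*x^2 - 10.416*x - 0.48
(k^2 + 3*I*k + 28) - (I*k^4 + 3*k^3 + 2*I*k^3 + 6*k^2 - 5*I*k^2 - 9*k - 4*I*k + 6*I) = -I*k^4 - 3*k^3 - 2*I*k^3 - 5*k^2 + 5*I*k^2 + 9*k + 7*I*k + 28 - 6*I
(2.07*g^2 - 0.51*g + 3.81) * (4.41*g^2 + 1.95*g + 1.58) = 9.1287*g^4 + 1.7874*g^3 + 19.0782*g^2 + 6.6237*g + 6.0198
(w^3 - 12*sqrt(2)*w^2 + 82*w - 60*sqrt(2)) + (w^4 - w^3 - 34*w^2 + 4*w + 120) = w^4 - 34*w^2 - 12*sqrt(2)*w^2 + 86*w - 60*sqrt(2) + 120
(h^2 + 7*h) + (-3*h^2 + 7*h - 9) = -2*h^2 + 14*h - 9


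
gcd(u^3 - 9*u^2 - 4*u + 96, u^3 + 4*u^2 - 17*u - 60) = u^2 - u - 12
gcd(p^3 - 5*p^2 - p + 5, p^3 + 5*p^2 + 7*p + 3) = p + 1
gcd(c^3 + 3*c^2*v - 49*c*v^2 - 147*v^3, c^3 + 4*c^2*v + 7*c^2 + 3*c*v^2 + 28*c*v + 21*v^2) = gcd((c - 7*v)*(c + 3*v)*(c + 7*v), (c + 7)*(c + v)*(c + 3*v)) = c + 3*v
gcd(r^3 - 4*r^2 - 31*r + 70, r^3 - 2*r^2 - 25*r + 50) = r^2 + 3*r - 10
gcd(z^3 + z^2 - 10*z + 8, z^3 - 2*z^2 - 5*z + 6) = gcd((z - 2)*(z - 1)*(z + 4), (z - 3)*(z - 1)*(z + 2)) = z - 1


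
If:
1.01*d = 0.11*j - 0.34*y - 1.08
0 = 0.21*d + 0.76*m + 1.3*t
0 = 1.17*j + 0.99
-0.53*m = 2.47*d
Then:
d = -0.336633663366337*y - 1.16146230007616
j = -0.85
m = 1.56883990285821*y + 5.41285260601532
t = -0.862788659127161*y - 2.97681607504281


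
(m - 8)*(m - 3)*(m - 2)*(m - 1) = m^4 - 14*m^3 + 59*m^2 - 94*m + 48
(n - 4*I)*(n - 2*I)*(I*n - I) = I*n^3 + 6*n^2 - I*n^2 - 6*n - 8*I*n + 8*I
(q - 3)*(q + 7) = q^2 + 4*q - 21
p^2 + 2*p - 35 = (p - 5)*(p + 7)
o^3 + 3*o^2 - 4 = (o - 1)*(o + 2)^2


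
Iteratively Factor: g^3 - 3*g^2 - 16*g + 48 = (g + 4)*(g^2 - 7*g + 12) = (g - 3)*(g + 4)*(g - 4)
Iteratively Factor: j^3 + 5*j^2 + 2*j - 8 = (j + 2)*(j^2 + 3*j - 4) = (j + 2)*(j + 4)*(j - 1)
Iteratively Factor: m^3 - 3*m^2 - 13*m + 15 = (m - 5)*(m^2 + 2*m - 3) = (m - 5)*(m - 1)*(m + 3)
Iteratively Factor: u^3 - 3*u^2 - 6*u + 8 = (u + 2)*(u^2 - 5*u + 4) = (u - 1)*(u + 2)*(u - 4)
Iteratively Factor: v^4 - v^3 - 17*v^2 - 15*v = (v + 3)*(v^3 - 4*v^2 - 5*v) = v*(v + 3)*(v^2 - 4*v - 5) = v*(v - 5)*(v + 3)*(v + 1)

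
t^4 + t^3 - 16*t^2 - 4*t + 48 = (t - 3)*(t - 2)*(t + 2)*(t + 4)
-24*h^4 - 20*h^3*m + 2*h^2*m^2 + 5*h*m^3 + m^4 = (-2*h + m)*(2*h + m)^2*(3*h + m)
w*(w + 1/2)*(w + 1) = w^3 + 3*w^2/2 + w/2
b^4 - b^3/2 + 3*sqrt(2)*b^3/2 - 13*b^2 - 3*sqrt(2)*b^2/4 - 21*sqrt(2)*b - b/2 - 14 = (b - 4)*(b + 7/2)*(b + sqrt(2)/2)*(b + sqrt(2))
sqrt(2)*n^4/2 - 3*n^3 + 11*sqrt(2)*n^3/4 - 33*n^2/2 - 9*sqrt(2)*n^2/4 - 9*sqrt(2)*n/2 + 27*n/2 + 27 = (n - 3/2)*(n + 6)*(n - 3*sqrt(2))*(sqrt(2)*n/2 + sqrt(2)/2)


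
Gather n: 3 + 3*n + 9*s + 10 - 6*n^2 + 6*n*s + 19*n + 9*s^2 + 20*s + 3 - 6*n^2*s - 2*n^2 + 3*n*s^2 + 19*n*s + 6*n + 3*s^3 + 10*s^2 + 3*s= n^2*(-6*s - 8) + n*(3*s^2 + 25*s + 28) + 3*s^3 + 19*s^2 + 32*s + 16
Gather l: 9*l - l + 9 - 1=8*l + 8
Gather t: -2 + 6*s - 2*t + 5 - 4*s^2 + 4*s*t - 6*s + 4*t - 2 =-4*s^2 + t*(4*s + 2) + 1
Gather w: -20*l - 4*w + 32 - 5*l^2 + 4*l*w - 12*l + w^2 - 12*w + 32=-5*l^2 - 32*l + w^2 + w*(4*l - 16) + 64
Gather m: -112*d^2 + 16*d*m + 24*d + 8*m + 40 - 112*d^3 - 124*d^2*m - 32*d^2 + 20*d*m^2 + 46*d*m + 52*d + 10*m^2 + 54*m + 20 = -112*d^3 - 144*d^2 + 76*d + m^2*(20*d + 10) + m*(-124*d^2 + 62*d + 62) + 60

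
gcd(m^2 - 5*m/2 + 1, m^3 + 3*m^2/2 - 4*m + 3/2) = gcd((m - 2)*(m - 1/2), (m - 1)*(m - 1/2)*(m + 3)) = m - 1/2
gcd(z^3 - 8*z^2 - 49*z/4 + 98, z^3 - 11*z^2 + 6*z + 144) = z - 8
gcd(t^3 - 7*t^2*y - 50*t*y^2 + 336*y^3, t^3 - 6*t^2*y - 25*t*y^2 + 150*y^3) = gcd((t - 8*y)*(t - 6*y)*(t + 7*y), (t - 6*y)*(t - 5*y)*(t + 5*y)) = -t + 6*y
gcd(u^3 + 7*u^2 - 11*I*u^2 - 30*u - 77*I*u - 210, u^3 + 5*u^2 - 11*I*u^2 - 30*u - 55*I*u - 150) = u^2 - 11*I*u - 30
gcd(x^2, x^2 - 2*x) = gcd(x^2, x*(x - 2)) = x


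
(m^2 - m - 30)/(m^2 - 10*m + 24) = (m + 5)/(m - 4)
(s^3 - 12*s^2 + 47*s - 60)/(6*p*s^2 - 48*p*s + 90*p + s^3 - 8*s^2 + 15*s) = (s - 4)/(6*p + s)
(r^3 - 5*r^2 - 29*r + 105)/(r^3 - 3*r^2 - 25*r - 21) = (r^2 + 2*r - 15)/(r^2 + 4*r + 3)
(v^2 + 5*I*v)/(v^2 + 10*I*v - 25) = v/(v + 5*I)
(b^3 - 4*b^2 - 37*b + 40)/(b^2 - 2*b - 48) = (b^2 + 4*b - 5)/(b + 6)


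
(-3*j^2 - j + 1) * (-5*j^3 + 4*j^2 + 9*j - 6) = 15*j^5 - 7*j^4 - 36*j^3 + 13*j^2 + 15*j - 6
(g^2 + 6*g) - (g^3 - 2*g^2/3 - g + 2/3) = -g^3 + 5*g^2/3 + 7*g - 2/3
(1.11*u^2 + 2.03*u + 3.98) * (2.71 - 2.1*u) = -2.331*u^3 - 1.2549*u^2 - 2.8567*u + 10.7858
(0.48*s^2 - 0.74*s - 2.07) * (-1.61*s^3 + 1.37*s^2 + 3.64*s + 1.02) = -0.7728*s^5 + 1.849*s^4 + 4.0661*s^3 - 5.0399*s^2 - 8.2896*s - 2.1114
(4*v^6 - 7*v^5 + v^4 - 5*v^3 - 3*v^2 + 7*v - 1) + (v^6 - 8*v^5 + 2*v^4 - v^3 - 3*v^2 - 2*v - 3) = 5*v^6 - 15*v^5 + 3*v^4 - 6*v^3 - 6*v^2 + 5*v - 4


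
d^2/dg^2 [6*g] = 0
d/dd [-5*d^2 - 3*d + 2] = -10*d - 3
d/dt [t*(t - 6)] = 2*t - 6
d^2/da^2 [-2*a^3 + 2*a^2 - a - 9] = 4 - 12*a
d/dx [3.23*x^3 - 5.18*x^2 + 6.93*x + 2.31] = 9.69*x^2 - 10.36*x + 6.93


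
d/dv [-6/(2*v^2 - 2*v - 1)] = 12*(2*v - 1)/(-2*v^2 + 2*v + 1)^2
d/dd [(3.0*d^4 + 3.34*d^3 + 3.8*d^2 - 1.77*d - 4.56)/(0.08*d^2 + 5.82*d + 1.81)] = (0.48*d^5 + 52.6472*d^4 + 60.5976*d^3 + 40.3938*d^2 + 14.4856*d + 23.3355)/(0.0064*d^4 + 0.9312*d^3 + 34.162*d^2 + 21.0684*d + 3.2761)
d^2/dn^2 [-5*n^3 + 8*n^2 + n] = 16 - 30*n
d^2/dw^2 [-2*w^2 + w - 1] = -4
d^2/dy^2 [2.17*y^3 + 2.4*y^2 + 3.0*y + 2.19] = 13.02*y + 4.8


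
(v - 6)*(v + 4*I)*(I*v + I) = I*v^3 - 4*v^2 - 5*I*v^2 + 20*v - 6*I*v + 24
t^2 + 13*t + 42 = (t + 6)*(t + 7)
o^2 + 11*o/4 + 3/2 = (o + 3/4)*(o + 2)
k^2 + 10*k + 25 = (k + 5)^2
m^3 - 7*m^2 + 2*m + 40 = (m - 5)*(m - 4)*(m + 2)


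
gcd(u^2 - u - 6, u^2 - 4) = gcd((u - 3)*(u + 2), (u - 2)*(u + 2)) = u + 2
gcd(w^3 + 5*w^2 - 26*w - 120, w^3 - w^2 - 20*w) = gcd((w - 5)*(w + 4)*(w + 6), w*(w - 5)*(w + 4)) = w^2 - w - 20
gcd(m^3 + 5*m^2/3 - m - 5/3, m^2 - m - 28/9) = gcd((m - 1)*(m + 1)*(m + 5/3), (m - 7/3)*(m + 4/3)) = 1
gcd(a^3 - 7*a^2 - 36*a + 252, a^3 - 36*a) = a^2 - 36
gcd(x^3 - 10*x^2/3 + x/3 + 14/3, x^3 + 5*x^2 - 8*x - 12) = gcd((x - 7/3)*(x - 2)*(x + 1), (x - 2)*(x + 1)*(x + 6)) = x^2 - x - 2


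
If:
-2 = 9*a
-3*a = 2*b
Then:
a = -2/9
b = 1/3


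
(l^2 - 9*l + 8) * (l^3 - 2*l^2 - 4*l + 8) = l^5 - 11*l^4 + 22*l^3 + 28*l^2 - 104*l + 64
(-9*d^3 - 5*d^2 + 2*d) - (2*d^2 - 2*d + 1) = -9*d^3 - 7*d^2 + 4*d - 1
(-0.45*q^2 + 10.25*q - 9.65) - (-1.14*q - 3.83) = -0.45*q^2 + 11.39*q - 5.82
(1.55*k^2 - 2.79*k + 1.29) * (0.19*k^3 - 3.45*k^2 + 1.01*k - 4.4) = 0.2945*k^5 - 5.8776*k^4 + 11.4361*k^3 - 14.0884*k^2 + 13.5789*k - 5.676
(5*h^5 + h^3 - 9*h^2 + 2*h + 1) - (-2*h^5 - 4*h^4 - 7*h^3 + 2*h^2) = 7*h^5 + 4*h^4 + 8*h^3 - 11*h^2 + 2*h + 1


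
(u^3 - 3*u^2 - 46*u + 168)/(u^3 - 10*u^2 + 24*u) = (u + 7)/u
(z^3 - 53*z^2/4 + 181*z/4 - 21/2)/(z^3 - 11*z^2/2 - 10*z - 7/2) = (4*z^2 - 25*z + 6)/(2*(2*z^2 + 3*z + 1))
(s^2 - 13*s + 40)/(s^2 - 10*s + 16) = (s - 5)/(s - 2)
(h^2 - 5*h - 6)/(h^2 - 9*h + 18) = (h + 1)/(h - 3)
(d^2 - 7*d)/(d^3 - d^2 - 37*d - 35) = d/(d^2 + 6*d + 5)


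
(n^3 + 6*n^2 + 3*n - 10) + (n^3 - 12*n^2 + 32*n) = 2*n^3 - 6*n^2 + 35*n - 10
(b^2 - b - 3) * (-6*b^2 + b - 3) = -6*b^4 + 7*b^3 + 14*b^2 + 9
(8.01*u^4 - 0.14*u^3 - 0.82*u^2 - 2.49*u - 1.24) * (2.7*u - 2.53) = 21.627*u^5 - 20.6433*u^4 - 1.8598*u^3 - 4.6484*u^2 + 2.9517*u + 3.1372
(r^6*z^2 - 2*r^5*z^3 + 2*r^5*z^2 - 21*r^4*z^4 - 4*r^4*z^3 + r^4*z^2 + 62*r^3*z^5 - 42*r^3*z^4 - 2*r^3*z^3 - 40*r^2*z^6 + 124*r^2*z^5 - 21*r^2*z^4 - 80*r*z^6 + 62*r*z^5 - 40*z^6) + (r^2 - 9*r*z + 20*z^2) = r^6*z^2 - 2*r^5*z^3 + 2*r^5*z^2 - 21*r^4*z^4 - 4*r^4*z^3 + r^4*z^2 + 62*r^3*z^5 - 42*r^3*z^4 - 2*r^3*z^3 - 40*r^2*z^6 + 124*r^2*z^5 - 21*r^2*z^4 + r^2 - 80*r*z^6 + 62*r*z^5 - 9*r*z - 40*z^6 + 20*z^2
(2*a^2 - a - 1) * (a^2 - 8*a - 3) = 2*a^4 - 17*a^3 + a^2 + 11*a + 3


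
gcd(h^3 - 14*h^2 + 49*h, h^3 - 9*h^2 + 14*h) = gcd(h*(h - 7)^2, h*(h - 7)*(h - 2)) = h^2 - 7*h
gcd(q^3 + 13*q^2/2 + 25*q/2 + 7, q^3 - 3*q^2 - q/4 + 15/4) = q + 1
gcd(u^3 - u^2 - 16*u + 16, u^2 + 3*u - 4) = u^2 + 3*u - 4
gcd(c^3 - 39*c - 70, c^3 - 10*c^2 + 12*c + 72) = c + 2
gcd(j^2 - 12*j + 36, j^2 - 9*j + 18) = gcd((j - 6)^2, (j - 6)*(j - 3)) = j - 6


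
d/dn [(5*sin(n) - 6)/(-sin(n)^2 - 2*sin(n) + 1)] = (5*sin(n)^2 - 12*sin(n) - 7)*cos(n)/(2*sin(n) - cos(n)^2)^2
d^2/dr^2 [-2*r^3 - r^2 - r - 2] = -12*r - 2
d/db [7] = 0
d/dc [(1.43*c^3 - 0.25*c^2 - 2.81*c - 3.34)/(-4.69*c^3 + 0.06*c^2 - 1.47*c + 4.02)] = (-1.0867*c^4 - 30.562*c^3 - 29.2119*c^2 - 1.6092*c - 16.206)/(21.9961*c^6 - 0.5628*c^5 + 13.7922*c^4 - 37.884*c^3 + 2.6433*c^2 - 11.8188*c + 16.1604)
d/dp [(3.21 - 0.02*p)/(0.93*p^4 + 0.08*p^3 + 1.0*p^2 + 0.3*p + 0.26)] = (0.0558*p^4 - 11.938*p^3 - 0.7504*p^2 - 6.42*p - 0.9682)/(0.8649*p^8 + 0.1488*p^7 + 1.8664*p^6 + 0.718*p^5 + 1.5316*p^4 + 0.6416*p^3 + 0.61*p^2 + 0.156*p + 0.0676)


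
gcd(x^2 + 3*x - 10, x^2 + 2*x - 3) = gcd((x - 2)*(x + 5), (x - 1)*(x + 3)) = 1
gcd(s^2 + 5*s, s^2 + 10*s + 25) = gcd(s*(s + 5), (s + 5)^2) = s + 5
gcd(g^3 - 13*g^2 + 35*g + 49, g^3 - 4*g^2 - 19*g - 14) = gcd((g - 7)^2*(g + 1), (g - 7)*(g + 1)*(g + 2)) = g^2 - 6*g - 7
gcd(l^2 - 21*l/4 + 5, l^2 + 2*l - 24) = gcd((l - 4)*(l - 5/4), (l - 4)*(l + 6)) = l - 4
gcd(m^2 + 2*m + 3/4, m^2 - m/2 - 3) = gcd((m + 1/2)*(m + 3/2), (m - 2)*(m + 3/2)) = m + 3/2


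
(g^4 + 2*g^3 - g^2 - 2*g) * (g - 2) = g^5 - 5*g^3 + 4*g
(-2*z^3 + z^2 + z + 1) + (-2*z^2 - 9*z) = -2*z^3 - z^2 - 8*z + 1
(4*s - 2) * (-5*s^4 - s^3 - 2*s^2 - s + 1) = -20*s^5 + 6*s^4 - 6*s^3 + 6*s - 2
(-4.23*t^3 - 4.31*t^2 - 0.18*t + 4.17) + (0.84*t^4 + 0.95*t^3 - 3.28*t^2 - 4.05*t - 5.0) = 0.84*t^4 - 3.28*t^3 - 7.59*t^2 - 4.23*t - 0.83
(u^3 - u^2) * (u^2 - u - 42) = u^5 - 2*u^4 - 41*u^3 + 42*u^2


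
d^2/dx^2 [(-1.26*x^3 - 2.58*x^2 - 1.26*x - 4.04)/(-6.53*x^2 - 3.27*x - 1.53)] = (-0.957887999999912*x^3 + 916.77972*x^2 + 459.765144*x + 5.14339200000001)/(278.445077*x^6 + 418.307229*x^5 + 405.195642*x^4 + 230.987241*x^3 + 94.938642*x^2 + 22.964229*x + 3.581577)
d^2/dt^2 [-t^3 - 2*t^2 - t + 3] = -6*t - 4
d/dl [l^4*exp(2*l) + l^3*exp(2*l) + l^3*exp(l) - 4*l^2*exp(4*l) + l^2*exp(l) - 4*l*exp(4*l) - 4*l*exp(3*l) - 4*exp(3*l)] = (2*l^4*exp(l) + 6*l^3*exp(l) + l^3 - 16*l^2*exp(3*l) + 3*l^2*exp(l) + 4*l^2 - 24*l*exp(3*l) - 12*l*exp(2*l) + 2*l - 4*exp(3*l) - 16*exp(2*l))*exp(l)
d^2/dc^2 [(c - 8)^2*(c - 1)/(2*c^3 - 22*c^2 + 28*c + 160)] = 6*(-c^3 + 9*c^2 - 57*c + 87)/(c^6 - 9*c^5 - 3*c^4 + 153*c^3 + 30*c^2 - 900*c - 1000)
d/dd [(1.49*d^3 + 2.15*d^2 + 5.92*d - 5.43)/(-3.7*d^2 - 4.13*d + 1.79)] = (-5.513*d^4 - 12.3074*d^3 + 21.0258*d^2 - 32.485*d - 11.8291)/(13.69*d^4 + 30.562*d^3 + 3.8109*d^2 - 14.7854*d + 3.2041)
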